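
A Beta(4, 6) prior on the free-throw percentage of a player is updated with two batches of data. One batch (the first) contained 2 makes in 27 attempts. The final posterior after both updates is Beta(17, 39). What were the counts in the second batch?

11 makes and 8 misses

Because Beta–binomial updating is additive in the counts, the combined data contributed (α_post−α_prior, β_post−β_prior) successes and failures.
Total across both batches: 17−4=13 makes, 39−6=33 misses.
Subtract the first batch: 13−2=11 makes and 33−25=8 misses.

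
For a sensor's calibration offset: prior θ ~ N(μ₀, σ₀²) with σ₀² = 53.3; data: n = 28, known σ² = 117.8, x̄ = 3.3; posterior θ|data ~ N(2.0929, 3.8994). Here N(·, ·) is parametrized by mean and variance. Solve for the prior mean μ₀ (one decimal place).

With known observation variance, the Normal–Normal posterior has precision τ_n = τ₀ + n/σ² and mean μ_n = (τ₀μ₀ + (n/σ²)x̄)/τ_n.
Here τ₀ = 1/53.3 = 0.018762 and τ_data = 28/117.8 = 0.237691, so τ_n = 0.256453.
Rearranging for μ₀: μ₀ = (μ_n·τ_n − τ_data·x̄)/τ₀ = (2.0929·0.256453 − 0.237691·3.3) / 0.018762 = -0.247650/0.018762 ≈ -13.2.

μ₀ = -13.2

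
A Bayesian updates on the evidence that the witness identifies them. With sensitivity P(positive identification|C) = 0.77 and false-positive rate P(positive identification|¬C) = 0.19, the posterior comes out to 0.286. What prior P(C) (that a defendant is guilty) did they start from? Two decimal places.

In odds form, posterior odds = prior odds × likelihood ratio, so prior odds = posterior odds ÷ LR.
Posterior odds = 0.286/(1−0.286) = 0.4006. LR = 0.77/0.19 = 4.0526.
Prior odds = 0.4006/4.0526 = 0.0989, so P(C) = 0.0989/(1+0.0989) ≈ 0.09.

P(C) = 0.09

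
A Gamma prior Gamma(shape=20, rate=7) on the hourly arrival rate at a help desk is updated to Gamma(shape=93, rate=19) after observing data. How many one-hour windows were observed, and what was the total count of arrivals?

A Gamma(α, β) prior (rate parametrization) on a Poisson rate with n observations summing to S gives posterior Gamma(α+S, β+n).
Matching: Σxᵢ = 93 − 20 = 73 and n = 19 − 7 = 12.

n = 12 one-hour windows with total 73 arrivals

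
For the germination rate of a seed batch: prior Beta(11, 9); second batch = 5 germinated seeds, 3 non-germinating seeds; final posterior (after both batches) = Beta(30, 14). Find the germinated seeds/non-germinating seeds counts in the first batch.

Because Beta–binomial updating is additive in the counts, the combined data contributed (α_post−α_prior, β_post−β_prior) successes and failures.
Total across both batches: 30−11=19 germinated seeds, 14−9=5 non-germinating seeds.
Subtract the second batch: 19−5=14 germinated seeds and 5−3=2 non-germinating seeds.

14 germinated seeds and 2 non-germinating seeds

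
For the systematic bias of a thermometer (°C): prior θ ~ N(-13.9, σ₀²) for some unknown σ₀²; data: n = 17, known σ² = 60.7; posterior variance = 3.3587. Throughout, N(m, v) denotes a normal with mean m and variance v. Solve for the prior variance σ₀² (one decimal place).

For the Normal–Normal model with known σ², precisions add: τ_n = τ₀ + n/σ².
So 1/σ₀² = 1/3.3587 − 17/60.7 = 0.297734 − 0.280066 = 0.017668.
Hence σ₀² = 1/0.017668 ≈ 56.6.

σ₀² = 56.6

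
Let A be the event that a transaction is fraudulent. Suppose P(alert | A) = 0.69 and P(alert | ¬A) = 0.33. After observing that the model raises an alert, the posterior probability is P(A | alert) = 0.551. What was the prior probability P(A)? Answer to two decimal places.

In odds form, posterior odds = prior odds × likelihood ratio, so prior odds = posterior odds ÷ LR.
Posterior odds = 0.551/(1−0.551) = 1.2272. LR = 0.69/0.33 = 2.0909.
Prior odds = 1.2272/2.0909 = 0.5869, so P(A) = 0.5869/(1+0.5869) ≈ 0.37.

P(A) = 0.37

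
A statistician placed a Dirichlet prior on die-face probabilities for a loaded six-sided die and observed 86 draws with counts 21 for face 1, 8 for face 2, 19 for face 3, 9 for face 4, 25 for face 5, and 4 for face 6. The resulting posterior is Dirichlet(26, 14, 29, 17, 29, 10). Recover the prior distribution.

Dirichlet(5, 6, 10, 8, 4, 6)

For a Dirichlet(α) prior with multinomial counts c, the posterior is Dirichlet(α + c) componentwise.
Subtract each count from the matching posterior parameter: 26−21=5, 14−8=6, 29−19=10, 17−9=8, 29−25=4, 10−4=6.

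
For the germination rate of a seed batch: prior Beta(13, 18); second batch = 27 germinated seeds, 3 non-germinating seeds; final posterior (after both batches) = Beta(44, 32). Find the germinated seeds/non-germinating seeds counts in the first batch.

4 germinated seeds and 11 non-germinating seeds

Sequential conjugate updates are equivalent to a single update on the pooled data, so total successes = posterior α − prior α and total failures = posterior β − prior β.
Total across both batches: 44−13=31 germinated seeds, 32−18=14 non-germinating seeds.
Subtract the second batch: 31−27=4 germinated seeds and 14−3=11 non-germinating seeds.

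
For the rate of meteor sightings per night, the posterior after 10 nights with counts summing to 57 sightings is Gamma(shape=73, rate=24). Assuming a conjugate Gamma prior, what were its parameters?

A Gamma(α, β) prior (rate parametrization) on a Poisson rate with n observations summing to S gives posterior Gamma(α+S, β+n).
So α = 73 − 57 = 16 and β = 24 − 10 = 14.

Gamma(shape=16, rate=14)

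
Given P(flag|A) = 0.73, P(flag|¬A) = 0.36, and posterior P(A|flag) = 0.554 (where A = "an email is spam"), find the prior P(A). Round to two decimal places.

P(A) = 0.38

Bayes' rule in odds form gives O(A|E) = O(A)·[P(E|A)/P(E|¬A)], hence O(A) = O(A|E)/LR.
Posterior odds = 0.554/(1−0.554) = 1.2422. LR = 0.73/0.36 = 2.0278.
Prior odds = 1.2422/2.0278 = 0.6126, so P(A) = 0.6126/(1+0.6126) ≈ 0.38.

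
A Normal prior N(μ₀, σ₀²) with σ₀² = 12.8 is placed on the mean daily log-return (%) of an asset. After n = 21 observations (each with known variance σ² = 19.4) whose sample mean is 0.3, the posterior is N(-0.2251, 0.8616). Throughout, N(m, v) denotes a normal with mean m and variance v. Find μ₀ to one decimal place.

μ₀ = -7.5

With known observation variance, the Normal–Normal posterior has precision τ_n = τ₀ + n/σ² and mean μ_n = (τ₀μ₀ + (n/σ²)x̄)/τ_n.
Here τ₀ = 1/12.8 = 0.078125 and τ_data = 21/19.4 = 1.082474, so τ_n = 1.160599.
Rearranging for μ₀: μ₀ = (μ_n·τ_n − τ_data·x̄)/τ₀ = (-0.2251·1.160599 − 1.082474·0.3) / 0.078125 = -0.585993/0.078125 ≈ -7.5.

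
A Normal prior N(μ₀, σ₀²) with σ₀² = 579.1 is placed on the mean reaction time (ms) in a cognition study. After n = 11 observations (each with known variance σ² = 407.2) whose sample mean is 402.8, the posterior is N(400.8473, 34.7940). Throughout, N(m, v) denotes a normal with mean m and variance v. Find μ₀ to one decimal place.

μ₀ = 370.3

With known observation variance, the Normal–Normal posterior has precision τ_n = τ₀ + n/σ² and mean μ_n = (τ₀μ₀ + (n/σ²)x̄)/τ_n.
Here τ₀ = 1/579.1 = 0.001727 and τ_data = 11/407.2 = 0.027014, so τ_n = 0.028741.
Rearranging for μ₀: μ₀ = (μ_n·τ_n − τ_data·x̄)/τ₀ = (400.8473·0.028741 − 0.027014·402.8) / 0.001727 = 0.639513/0.001727 ≈ 370.3.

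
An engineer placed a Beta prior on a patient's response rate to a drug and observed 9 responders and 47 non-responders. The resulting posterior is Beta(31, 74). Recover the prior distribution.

Under Beta–binomial conjugacy the posterior parameters are (a+s, b+f).
So a = 31 − 9 = 22 and b = 74 − 47 = 27.

Beta(22, 27)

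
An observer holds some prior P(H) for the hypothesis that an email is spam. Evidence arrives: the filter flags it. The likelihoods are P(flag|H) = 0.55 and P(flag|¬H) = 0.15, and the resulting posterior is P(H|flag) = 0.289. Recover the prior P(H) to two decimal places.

P(H) = 0.10

Bayes' rule in odds form gives O(H|E) = O(H)·[P(E|H)/P(E|¬H)], hence O(H) = O(H|E)/LR.
Posterior odds = 0.289/(1−0.289) = 0.4065. LR = 0.55/0.15 = 3.6667.
Prior odds = 0.4065/3.6667 = 0.1109, so P(H) = 0.1109/(1+0.1109) ≈ 0.10.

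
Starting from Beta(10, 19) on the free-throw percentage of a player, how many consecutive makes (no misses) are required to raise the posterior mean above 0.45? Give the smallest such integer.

k = 6

After k makes and 0 misses the posterior is Beta(10+k, 19), with mean (10+k)/(10+19+k).
Set (10+k)/(29+k) > 0.45 and solve: k > (0.45·29 − 10)/(1 − 0.45) = 5.545.
The smallest integer exceeding 5.545 is 6.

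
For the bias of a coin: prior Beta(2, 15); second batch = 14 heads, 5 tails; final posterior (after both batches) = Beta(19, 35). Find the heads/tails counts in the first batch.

Sequential conjugate updates are equivalent to a single update on the pooled data, so total successes = posterior α − prior α and total failures = posterior β − prior β.
Total across both batches: 19−2=17 heads, 35−15=20 tails.
Subtract the second batch: 17−14=3 heads and 20−5=15 tails.

3 heads and 15 tails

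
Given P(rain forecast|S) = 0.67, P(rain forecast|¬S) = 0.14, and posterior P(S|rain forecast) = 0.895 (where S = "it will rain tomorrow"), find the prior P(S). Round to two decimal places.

Bayes' rule in odds form gives O(S|E) = O(S)·[P(E|S)/P(E|¬S)], hence O(S) = O(S|E)/LR.
Posterior odds = 0.895/(1−0.895) = 8.5238. LR = 0.67/0.14 = 4.7857.
Prior odds = 8.5238/4.7857 = 1.7811, so P(S) = 1.7811/(1+1.7811) ≈ 0.64.

P(S) = 0.64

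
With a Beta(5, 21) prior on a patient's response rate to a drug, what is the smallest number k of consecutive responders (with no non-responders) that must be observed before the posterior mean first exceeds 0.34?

k = 6

After k responders and 0 non-responders the posterior is Beta(5+k, 21), with mean (5+k)/(5+21+k).
Set (5+k)/(26+k) > 0.34 and solve: k > (0.34·26 − 5)/(1 − 0.34) = 5.818.
The smallest integer exceeding 5.818 is 6.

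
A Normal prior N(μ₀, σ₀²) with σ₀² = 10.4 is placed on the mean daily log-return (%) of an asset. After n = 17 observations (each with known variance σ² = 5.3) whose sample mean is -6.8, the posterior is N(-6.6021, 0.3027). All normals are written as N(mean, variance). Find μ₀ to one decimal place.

μ₀ = 0.0

The posterior mean is a precision-weighted average: μ_n = (τ₀μ₀ + τ_data·x̄)/(τ₀+τ_data), with τ₀=1/σ₀² and τ_data=n/σ².
Here τ₀ = 1/10.4 = 0.096154 and τ_data = 17/5.3 = 3.207547, so τ_n = 3.303701.
Rearranging for μ₀: μ₀ = (μ_n·τ_n − τ_data·x̄)/τ₀ = (-6.6021·3.303701 − 3.207547·-6.8) / 0.096154 = -0.000045/0.096154 ≈ 0.0.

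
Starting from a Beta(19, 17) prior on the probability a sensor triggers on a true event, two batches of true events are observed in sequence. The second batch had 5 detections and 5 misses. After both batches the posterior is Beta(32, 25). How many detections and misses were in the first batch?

Sequential conjugate updates are equivalent to a single update on the pooled data, so total successes = posterior α − prior α and total failures = posterior β − prior β.
Total across both batches: 32−19=13 detections, 25−17=8 misses.
Subtract the second batch: 13−5=8 detections and 8−5=3 misses.

8 detections and 3 misses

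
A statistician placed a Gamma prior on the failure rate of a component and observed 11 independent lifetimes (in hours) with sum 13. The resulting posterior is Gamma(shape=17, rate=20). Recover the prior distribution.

For an exponential likelihood with a Gamma(α, β) prior on the rate, n observations with total T give posterior Gamma(α+n, β+T).
So α = 17 − 11 = 6 and β = 20 − 13 = 7.

Gamma(shape=6, rate=7)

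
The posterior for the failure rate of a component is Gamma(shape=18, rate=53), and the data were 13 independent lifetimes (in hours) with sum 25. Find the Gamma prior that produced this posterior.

Gamma–exponential conjugacy: posterior shape = α + n, posterior rate = β + Σtᵢ.
So α = 18 − 13 = 5 and β = 53 − 25 = 28.

Gamma(shape=5, rate=28)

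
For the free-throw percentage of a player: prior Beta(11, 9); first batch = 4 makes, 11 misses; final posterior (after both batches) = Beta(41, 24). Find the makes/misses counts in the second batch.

Because Beta–binomial updating is additive in the counts, the combined data contributed (α_post−α_prior, β_post−β_prior) successes and failures.
Total across both batches: 41−11=30 makes, 24−9=15 misses.
Subtract the first batch: 30−4=26 makes and 15−11=4 misses.

26 makes and 4 misses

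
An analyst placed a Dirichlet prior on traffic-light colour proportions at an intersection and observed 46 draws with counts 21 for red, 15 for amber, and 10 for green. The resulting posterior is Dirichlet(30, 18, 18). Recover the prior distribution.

Dirichlet(9, 3, 8)

For a Dirichlet(α) prior with multinomial counts c, the posterior is Dirichlet(α + c) componentwise.
Subtract each count from the matching posterior parameter: 30−21=9, 18−15=3, 18−10=8.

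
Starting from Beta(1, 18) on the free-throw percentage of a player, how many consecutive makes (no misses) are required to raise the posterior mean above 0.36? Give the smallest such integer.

After k makes and 0 misses the posterior is Beta(1+k, 18), with mean (1+k)/(1+18+k).
Set (1+k)/(19+k) > 0.36 and solve: k > (0.36·19 − 1)/(1 − 0.36) = 9.125.
The smallest integer exceeding 9.125 is 10, and checking k=10: (11)/(29) = 0.3793 > 0.36.

k = 10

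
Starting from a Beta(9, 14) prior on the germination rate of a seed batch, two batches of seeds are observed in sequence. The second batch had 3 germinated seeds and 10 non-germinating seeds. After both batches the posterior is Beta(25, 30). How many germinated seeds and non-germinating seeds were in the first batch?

13 germinated seeds and 6 non-germinating seeds

Because Beta–binomial updating is additive in the counts, the combined data contributed (α_post−α_prior, β_post−β_prior) successes and failures.
Total across both batches: 25−9=16 germinated seeds, 30−14=16 non-germinating seeds.
Subtract the second batch: 16−3=13 germinated seeds and 16−10=6 non-germinating seeds.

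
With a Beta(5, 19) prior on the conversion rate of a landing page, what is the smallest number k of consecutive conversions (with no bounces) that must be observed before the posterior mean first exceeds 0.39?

After k conversions and 0 bounces the posterior is Beta(5+k, 19), with mean (5+k)/(5+19+k).
Set (5+k)/(24+k) > 0.39 and solve: k > (0.39·24 − 5)/(1 − 0.39) = 7.148.
The smallest integer exceeding 7.148 is 8, and checking k=8: (13)/(32) = 0.4062 > 0.39.

k = 8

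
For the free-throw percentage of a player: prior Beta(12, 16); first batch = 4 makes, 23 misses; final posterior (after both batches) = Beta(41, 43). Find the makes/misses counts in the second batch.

Sequential conjugate updates are equivalent to a single update on the pooled data, so total successes = posterior α − prior α and total failures = posterior β − prior β.
Total across both batches: 41−12=29 makes, 43−16=27 misses.
Subtract the first batch: 29−4=25 makes and 27−23=4 misses.

25 makes and 4 misses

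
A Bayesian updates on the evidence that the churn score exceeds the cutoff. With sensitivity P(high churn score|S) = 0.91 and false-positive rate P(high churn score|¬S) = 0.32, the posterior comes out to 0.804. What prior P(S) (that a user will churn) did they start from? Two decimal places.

In odds form, posterior odds = prior odds × likelihood ratio, so prior odds = posterior odds ÷ LR.
Posterior odds = 0.804/(1−0.804) = 4.1020. LR = 0.91/0.32 = 2.8438.
Prior odds = 4.1020/2.8438 = 1.4424, so P(S) = 1.4424/(1+1.4424) ≈ 0.59.

P(S) = 0.59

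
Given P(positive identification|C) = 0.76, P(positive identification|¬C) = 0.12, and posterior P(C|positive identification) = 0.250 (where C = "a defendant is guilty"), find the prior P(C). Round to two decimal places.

In odds form, posterior odds = prior odds × likelihood ratio, so prior odds = posterior odds ÷ LR.
Posterior odds = 0.250/(1−0.250) = 0.3333. LR = 0.76/0.12 = 6.3333.
Prior odds = 0.3333/6.3333 = 0.0526, so P(C) = 0.0526/(1+0.0526) ≈ 0.05.

P(C) = 0.05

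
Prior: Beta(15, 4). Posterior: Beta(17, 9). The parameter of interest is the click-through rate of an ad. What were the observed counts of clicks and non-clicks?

2 clicks and 5 non-clicks

Under Beta–binomial conjugacy the posterior parameters are (α+s, β+f).
So s = 17 − 15 = 2 and f = 9 − 4 = 5.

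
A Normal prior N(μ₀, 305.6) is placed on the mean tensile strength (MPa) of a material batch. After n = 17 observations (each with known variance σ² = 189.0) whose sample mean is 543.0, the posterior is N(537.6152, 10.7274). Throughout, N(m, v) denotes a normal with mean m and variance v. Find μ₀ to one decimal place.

With known observation variance, the Normal–Normal posterior has precision τ_n = τ₀ + n/σ² and mean μ_n = (τ₀μ₀ + (n/σ²)x̄)/τ_n.
Here τ₀ = 1/305.6 = 0.003272 and τ_data = 17/189.0 = 0.089947, so τ_n = 0.093219.
Rearranging for μ₀: μ₀ = (μ_n·τ_n − τ_data·x̄)/τ₀ = (537.6152·0.093219 − 0.089947·543.0) / 0.003272 = 1.274730/0.003272 ≈ 389.6.

μ₀ = 389.6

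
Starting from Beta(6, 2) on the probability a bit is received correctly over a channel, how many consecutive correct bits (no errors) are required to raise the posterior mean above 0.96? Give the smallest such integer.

k = 43

After k correct bits and 0 errors the posterior is Beta(6+k, 2), with mean (6+k)/(6+2+k).
Set (6+k)/(8+k) > 0.96 and solve: k > (0.96·8 − 6)/(1 − 0.96) = 42.000.
The smallest integer exceeding 42.000 is 43.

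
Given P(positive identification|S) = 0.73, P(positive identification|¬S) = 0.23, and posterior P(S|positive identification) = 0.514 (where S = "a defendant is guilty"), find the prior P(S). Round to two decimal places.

In odds form, posterior odds = prior odds × likelihood ratio, so prior odds = posterior odds ÷ LR.
Posterior odds = 0.514/(1−0.514) = 1.0576. LR = 0.73/0.23 = 3.1739.
Prior odds = 1.0576/3.1739 = 0.3332, so P(S) = 0.3332/(1+0.3332) ≈ 0.25.

P(S) = 0.25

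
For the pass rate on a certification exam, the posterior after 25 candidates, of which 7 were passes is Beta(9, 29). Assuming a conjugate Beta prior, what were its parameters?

Beta(2, 11)

Beta is conjugate to the binomial likelihood: posterior = Beta(α+s, β+f).
Subtract the data counts: 9−7=2, 29−18=11.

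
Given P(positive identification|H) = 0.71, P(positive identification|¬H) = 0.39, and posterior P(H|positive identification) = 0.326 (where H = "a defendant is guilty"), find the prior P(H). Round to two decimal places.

P(H) = 0.21

In odds form, posterior odds = prior odds × likelihood ratio, so prior odds = posterior odds ÷ LR.
Posterior odds = 0.326/(1−0.326) = 0.4837. LR = 0.71/0.39 = 1.8205.
Prior odds = 0.4837/1.8205 = 0.2657, so P(H) = 0.2657/(1+0.2657) ≈ 0.21.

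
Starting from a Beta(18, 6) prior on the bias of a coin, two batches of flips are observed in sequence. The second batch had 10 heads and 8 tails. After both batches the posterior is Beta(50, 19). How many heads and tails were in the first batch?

22 heads and 5 tails

Sequential conjugate updates are equivalent to a single update on the pooled data, so total successes = posterior α − prior α and total failures = posterior β − prior β.
Total across both batches: 50−18=32 heads, 19−6=13 tails.
Subtract the second batch: 32−10=22 heads and 13−8=5 tails.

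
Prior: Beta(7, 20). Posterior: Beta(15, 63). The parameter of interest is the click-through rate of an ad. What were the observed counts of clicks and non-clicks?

Under Beta–binomial conjugacy the posterior parameters are (α+s, β+f).
So s = 15 − 7 = 8 and f = 63 − 20 = 43.

8 clicks and 43 non-clicks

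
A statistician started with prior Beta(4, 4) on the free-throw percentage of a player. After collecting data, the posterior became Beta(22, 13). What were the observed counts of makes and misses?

18 makes and 9 misses

Under Beta–binomial conjugacy the posterior parameters are (α+s, β+f).
So s = 22 − 4 = 18 and f = 13 − 4 = 9.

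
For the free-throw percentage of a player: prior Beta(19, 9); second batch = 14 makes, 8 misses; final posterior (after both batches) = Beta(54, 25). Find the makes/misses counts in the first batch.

21 makes and 8 misses

Because Beta–binomial updating is additive in the counts, the combined data contributed (α_post−α_prior, β_post−β_prior) successes and failures.
Total across both batches: 54−19=35 makes, 25−9=16 misses.
Subtract the second batch: 35−14=21 makes and 16−8=8 misses.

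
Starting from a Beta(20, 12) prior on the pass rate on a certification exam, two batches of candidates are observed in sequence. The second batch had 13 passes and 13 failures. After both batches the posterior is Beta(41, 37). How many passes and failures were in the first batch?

8 passes and 12 failures

Because Beta–binomial updating is additive in the counts, the combined data contributed (α_post−α_prior, β_post−β_prior) successes and failures.
Total across both batches: 41−20=21 passes, 37−12=25 failures.
Subtract the second batch: 21−13=8 passes and 25−13=12 failures.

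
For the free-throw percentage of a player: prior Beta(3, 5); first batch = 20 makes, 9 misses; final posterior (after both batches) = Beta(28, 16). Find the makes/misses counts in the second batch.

Sequential conjugate updates are equivalent to a single update on the pooled data, so total successes = posterior α − prior α and total failures = posterior β − prior β.
Total across both batches: 28−3=25 makes, 16−5=11 misses.
Subtract the first batch: 25−20=5 makes and 11−9=2 misses.

5 makes and 2 misses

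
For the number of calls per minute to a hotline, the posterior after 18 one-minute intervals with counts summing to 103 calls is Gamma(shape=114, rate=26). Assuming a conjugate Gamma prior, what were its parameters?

Gamma–Poisson conjugacy: posterior shape = α + Σxᵢ, posterior rate = β + n.
So α = 114 − 103 = 11 and β = 26 − 18 = 8.

Gamma(shape=11, rate=8)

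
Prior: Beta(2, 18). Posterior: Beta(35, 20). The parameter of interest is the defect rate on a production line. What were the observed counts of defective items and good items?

A Beta(a, b) prior with s successes and f failures in binomial data gives a Beta(a+s, b+f) posterior.
Match parameters: s=35−2=33, f=20−18=2.

33 defective items and 2 good items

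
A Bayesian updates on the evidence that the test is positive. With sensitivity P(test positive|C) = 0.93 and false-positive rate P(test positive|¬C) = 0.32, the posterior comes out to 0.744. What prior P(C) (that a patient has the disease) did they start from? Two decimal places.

P(C) = 0.50

In odds form, posterior odds = prior odds × likelihood ratio, so prior odds = posterior odds ÷ LR.
Posterior odds = 0.744/(1−0.744) = 2.9062. LR = 0.93/0.32 = 2.9062.
Prior odds = 2.9062/2.9062 = 1.0000, so P(C) = 1.0000/(1+1.0000) ≈ 0.50.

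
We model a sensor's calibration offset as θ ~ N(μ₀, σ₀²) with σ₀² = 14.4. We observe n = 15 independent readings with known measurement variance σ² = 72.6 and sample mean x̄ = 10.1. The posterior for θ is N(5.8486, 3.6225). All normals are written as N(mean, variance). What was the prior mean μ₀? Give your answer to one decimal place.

With known observation variance, the Normal–Normal posterior has precision τ_n = τ₀ + n/σ² and mean μ_n = (τ₀μ₀ + (n/σ²)x̄)/τ_n.
Here τ₀ = 1/14.4 = 0.069444 and τ_data = 15/72.6 = 0.206612, so τ_n = 0.276056.
Rearranging for μ₀: μ₀ = (μ_n·τ_n − τ_data·x̄)/τ₀ = (5.8486·0.276056 − 0.206612·10.1) / 0.069444 = -0.472240/0.069444 ≈ -6.8.

μ₀ = -6.8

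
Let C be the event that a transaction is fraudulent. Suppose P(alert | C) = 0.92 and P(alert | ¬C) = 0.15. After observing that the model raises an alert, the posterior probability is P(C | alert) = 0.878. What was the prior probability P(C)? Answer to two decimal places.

Bayes' rule in odds form gives O(C|E) = O(C)·[P(E|C)/P(E|¬C)], hence O(C) = O(C|E)/LR.
Posterior odds = 0.878/(1−0.878) = 7.1967. LR = 0.92/0.15 = 6.1333.
Prior odds = 7.1967/6.1333 = 1.1734, so P(C) = 1.1734/(1+1.1734) ≈ 0.54.

P(C) = 0.54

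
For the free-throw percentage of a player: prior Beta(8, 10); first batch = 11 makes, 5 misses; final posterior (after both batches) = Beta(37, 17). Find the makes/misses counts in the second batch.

Sequential conjugate updates are equivalent to a single update on the pooled data, so total successes = posterior α − prior α and total failures = posterior β − prior β.
Total across both batches: 37−8=29 makes, 17−10=7 misses.
Subtract the first batch: 29−11=18 makes and 7−5=2 misses.

18 makes and 2 misses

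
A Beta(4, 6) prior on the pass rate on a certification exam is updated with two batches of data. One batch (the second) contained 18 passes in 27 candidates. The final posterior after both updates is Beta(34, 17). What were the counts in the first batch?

Sequential conjugate updates are equivalent to a single update on the pooled data, so total successes = posterior α − prior α and total failures = posterior β − prior β.
Total across both batches: 34−4=30 passes, 17−6=11 failures.
Subtract the second batch: 30−18=12 passes and 11−9=2 failures.

12 passes and 2 failures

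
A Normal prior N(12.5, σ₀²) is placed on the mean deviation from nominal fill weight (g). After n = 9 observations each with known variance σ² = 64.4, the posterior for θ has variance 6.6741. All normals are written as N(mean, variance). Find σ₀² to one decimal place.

σ₀² = 99.2

Posterior precision equals prior precision plus data precision: 1/σ_n² = 1/σ₀² + n/σ².
So 1/σ₀² = 1/6.6741 − 9/64.4 = 0.149833 − 0.139752 = 0.010081.
Hence σ₀² = 1/0.010081 ≈ 99.2.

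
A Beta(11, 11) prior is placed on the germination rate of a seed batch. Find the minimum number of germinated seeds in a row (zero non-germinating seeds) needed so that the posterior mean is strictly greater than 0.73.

k = 19

After k germinated seeds and 0 non-germinating seeds the posterior is Beta(11+k, 11), with mean (11+k)/(11+11+k).
Set (11+k)/(22+k) > 0.73 and solve: k > (0.73·22 − 11)/(1 − 0.73) = 18.741.
The smallest integer exceeding 18.741 is 19.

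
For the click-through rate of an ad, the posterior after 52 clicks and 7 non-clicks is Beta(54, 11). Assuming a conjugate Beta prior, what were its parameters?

Beta(2, 4)

Under Beta–binomial conjugacy the posterior parameters are (α+s, β+f).
So α = 54 − 52 = 2 and β = 11 − 7 = 4.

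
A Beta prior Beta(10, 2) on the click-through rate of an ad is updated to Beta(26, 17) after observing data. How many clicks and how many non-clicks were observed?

16 clicks and 15 non-clicks

Under Beta–binomial conjugacy the posterior parameters are (α+s, β+f).
Match parameters: s=26−10=16, f=17−2=15.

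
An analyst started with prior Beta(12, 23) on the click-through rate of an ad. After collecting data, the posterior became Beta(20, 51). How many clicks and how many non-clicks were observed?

A Beta(a, b) prior with s successes and f failures in binomial data gives a Beta(a+s, b+f) posterior.
Match parameters: s=20−12=8, f=51−23=28.

8 clicks and 28 non-clicks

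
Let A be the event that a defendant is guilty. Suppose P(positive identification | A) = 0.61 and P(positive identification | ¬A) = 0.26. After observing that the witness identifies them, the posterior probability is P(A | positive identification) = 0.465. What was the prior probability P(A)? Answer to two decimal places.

In odds form, posterior odds = prior odds × likelihood ratio, so prior odds = posterior odds ÷ LR.
Posterior odds = 0.465/(1−0.465) = 0.8692. LR = 0.61/0.26 = 2.3462.
Prior odds = 0.8692/2.3462 = 0.3705, so P(A) = 0.3705/(1+0.3705) ≈ 0.27.

P(A) = 0.27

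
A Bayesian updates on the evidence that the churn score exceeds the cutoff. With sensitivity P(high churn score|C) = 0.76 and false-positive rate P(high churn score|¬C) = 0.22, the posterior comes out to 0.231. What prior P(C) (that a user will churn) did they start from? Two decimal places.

P(C) = 0.08

Bayes' rule in odds form gives O(C|E) = O(C)·[P(E|C)/P(E|¬C)], hence O(C) = O(C|E)/LR.
Posterior odds = 0.231/(1−0.231) = 0.3004. LR = 0.76/0.22 = 3.4545.
Prior odds = 0.3004/3.4545 = 0.0870, so P(C) = 0.0870/(1+0.0870) ≈ 0.08.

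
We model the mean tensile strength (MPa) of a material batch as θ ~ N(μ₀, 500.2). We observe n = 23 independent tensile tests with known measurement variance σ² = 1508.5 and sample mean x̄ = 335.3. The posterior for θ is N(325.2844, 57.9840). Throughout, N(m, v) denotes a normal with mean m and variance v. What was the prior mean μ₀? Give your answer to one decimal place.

With known observation variance, the Normal–Normal posterior has precision τ_n = τ₀ + n/σ² and mean μ_n = (τ₀μ₀ + (n/σ²)x̄)/τ_n.
Here τ₀ = 1/500.2 = 0.001999 and τ_data = 23/1508.5 = 0.015247, so τ_n = 0.017246.
Rearranging for μ₀: μ₀ = (μ_n·τ_n − τ_data·x̄)/τ₀ = (325.2844·0.017246 − 0.015247·335.3) / 0.001999 = 0.497536/0.001999 ≈ 248.9.

μ₀ = 248.9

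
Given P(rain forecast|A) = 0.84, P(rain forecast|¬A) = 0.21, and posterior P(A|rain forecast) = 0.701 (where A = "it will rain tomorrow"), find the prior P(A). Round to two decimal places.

In odds form, posterior odds = prior odds × likelihood ratio, so prior odds = posterior odds ÷ LR.
Posterior odds = 0.701/(1−0.701) = 2.3445. LR = 0.84/0.21 = 4.0000.
Prior odds = 2.3445/4.0000 = 0.5861, so P(A) = 0.5861/(1+0.5861) ≈ 0.37.

P(A) = 0.37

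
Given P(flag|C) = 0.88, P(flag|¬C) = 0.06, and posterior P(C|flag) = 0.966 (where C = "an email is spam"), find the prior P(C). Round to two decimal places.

P(C) = 0.66

Bayes' rule in odds form gives O(C|E) = O(C)·[P(E|C)/P(E|¬C)], hence O(C) = O(C|E)/LR.
Posterior odds = 0.966/(1−0.966) = 28.4118. LR = 0.88/0.06 = 14.6667.
Prior odds = 28.4118/14.6667 = 1.9372, so P(C) = 1.9372/(1+1.9372) ≈ 0.66.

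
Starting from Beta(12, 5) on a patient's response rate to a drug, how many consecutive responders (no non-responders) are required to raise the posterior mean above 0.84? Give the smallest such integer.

k = 15

After k responders and 0 non-responders the posterior is Beta(12+k, 5), with mean (12+k)/(12+5+k).
Set (12+k)/(17+k) > 0.84 and solve: k > (0.84·17 − 12)/(1 − 0.84) = 14.250.
The smallest integer exceeding 14.250 is 15, and checking k=15: (27)/(32) = 0.8438 > 0.84.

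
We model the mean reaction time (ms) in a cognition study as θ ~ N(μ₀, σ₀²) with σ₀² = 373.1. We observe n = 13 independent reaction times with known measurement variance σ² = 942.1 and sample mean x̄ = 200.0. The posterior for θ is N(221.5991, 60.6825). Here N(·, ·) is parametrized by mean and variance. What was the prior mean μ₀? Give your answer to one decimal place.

μ₀ = 332.8

The posterior mean is a precision-weighted average: μ_n = (τ₀μ₀ + τ_data·x̄)/(τ₀+τ_data), with τ₀=1/σ₀² and τ_data=n/σ².
Here τ₀ = 1/373.1 = 0.002680 and τ_data = 13/942.1 = 0.013799, so τ_n = 0.016479.
Rearranging for μ₀: μ₀ = (μ_n·τ_n − τ_data·x̄)/τ₀ = (221.5991·0.016479 − 0.013799·200.0) / 0.002680 = 0.891932/0.002680 ≈ 332.8.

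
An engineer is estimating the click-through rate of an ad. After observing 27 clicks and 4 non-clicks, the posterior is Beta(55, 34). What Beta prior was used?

Beta(28, 30)

Beta is conjugate to the binomial likelihood: posterior = Beta(a+s, b+f).
Subtract the data counts: 55−27=28, 34−4=30.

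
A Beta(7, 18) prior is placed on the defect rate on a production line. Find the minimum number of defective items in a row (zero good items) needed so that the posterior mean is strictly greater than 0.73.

After k defective items and 0 good items the posterior is Beta(7+k, 18), with mean (7+k)/(7+18+k).
Set (7+k)/(25+k) > 0.73 and solve: k > (0.73·25 − 7)/(1 − 0.73) = 41.667.
The smallest integer exceeding 41.667 is 42.

k = 42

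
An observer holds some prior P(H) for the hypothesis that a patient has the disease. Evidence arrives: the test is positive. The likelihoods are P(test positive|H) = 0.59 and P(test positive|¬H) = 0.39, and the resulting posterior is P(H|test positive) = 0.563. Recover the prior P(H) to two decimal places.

Bayes' rule in odds form gives O(H|E) = O(H)·[P(E|H)/P(E|¬H)], hence O(H) = O(H|E)/LR.
Posterior odds = 0.563/(1−0.563) = 1.2883. LR = 0.59/0.39 = 1.5128.
Prior odds = 1.2883/1.5128 = 0.8516, so P(H) = 0.8516/(1+0.8516) ≈ 0.46.

P(H) = 0.46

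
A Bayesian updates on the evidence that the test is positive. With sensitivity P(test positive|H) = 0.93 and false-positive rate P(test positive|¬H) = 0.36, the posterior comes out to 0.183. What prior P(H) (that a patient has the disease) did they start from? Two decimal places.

P(H) = 0.08

In odds form, posterior odds = prior odds × likelihood ratio, so prior odds = posterior odds ÷ LR.
Posterior odds = 0.183/(1−0.183) = 0.2240. LR = 0.93/0.36 = 2.5833.
Prior odds = 0.2240/2.5833 = 0.0867, so P(H) = 0.0867/(1+0.0867) ≈ 0.08.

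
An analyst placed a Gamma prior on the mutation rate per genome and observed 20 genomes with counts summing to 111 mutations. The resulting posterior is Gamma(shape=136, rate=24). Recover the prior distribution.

Gamma(shape=25, rate=4)

Gamma–Poisson conjugacy: posterior shape = α + Σxᵢ, posterior rate = β + n.
So α = 136 − 111 = 25 and β = 24 − 20 = 4.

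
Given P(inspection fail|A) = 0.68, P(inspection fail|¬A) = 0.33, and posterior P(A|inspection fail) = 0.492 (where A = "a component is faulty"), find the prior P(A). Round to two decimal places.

P(A) = 0.32

Bayes' rule in odds form gives O(A|E) = O(A)·[P(E|A)/P(E|¬A)], hence O(A) = O(A|E)/LR.
Posterior odds = 0.492/(1−0.492) = 0.9685. LR = 0.68/0.33 = 2.0606.
Prior odds = 0.9685/2.0606 = 0.4700, so P(A) = 0.4700/(1+0.4700) ≈ 0.32.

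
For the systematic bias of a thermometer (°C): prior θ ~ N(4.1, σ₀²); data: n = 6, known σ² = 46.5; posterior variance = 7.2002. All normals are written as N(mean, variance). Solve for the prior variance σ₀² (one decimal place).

σ₀² = 101.5

Posterior precision equals prior precision plus data precision: 1/σ_n² = 1/σ₀² + n/σ².
So 1/σ₀² = 1/7.2002 − 6/46.5 = 0.138885 − 0.129032 = 0.009853.
Hence σ₀² = 1/0.009853 ≈ 101.5.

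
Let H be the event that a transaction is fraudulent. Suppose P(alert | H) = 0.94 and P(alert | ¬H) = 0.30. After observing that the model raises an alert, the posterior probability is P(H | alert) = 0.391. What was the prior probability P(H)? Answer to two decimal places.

In odds form, posterior odds = prior odds × likelihood ratio, so prior odds = posterior odds ÷ LR.
Posterior odds = 0.391/(1−0.391) = 0.6420. LR = 0.94/0.30 = 3.1333.
Prior odds = 0.6420/3.1333 = 0.2049, so P(H) = 0.2049/(1+0.2049) ≈ 0.17.

P(H) = 0.17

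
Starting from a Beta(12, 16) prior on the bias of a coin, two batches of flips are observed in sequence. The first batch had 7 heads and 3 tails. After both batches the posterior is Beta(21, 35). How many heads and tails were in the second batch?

Sequential conjugate updates are equivalent to a single update on the pooled data, so total successes = posterior α − prior α and total failures = posterior β − prior β.
Total across both batches: 21−12=9 heads, 35−16=19 tails.
Subtract the first batch: 9−7=2 heads and 19−3=16 tails.

2 heads and 16 tails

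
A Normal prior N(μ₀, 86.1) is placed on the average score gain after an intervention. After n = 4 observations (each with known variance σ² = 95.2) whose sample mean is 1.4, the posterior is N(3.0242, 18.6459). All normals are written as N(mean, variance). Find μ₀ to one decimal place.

The posterior mean is a precision-weighted average: μ_n = (τ₀μ₀ + τ_data·x̄)/(τ₀+τ_data), with τ₀=1/σ₀² and τ_data=n/σ².
Here τ₀ = 1/86.1 = 0.011614 and τ_data = 4/95.2 = 0.042017, so τ_n = 0.053631.
Rearranging for μ₀: μ₀ = (μ_n·τ_n − τ_data·x̄)/τ₀ = (3.0242·0.053631 − 0.042017·1.4) / 0.011614 = 0.103367/0.011614 ≈ 8.9.

μ₀ = 8.9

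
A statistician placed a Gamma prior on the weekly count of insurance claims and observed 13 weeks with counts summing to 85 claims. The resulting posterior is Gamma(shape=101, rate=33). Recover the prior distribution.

A Gamma(α, β) prior (rate parametrization) on a Poisson rate with n observations summing to S gives posterior Gamma(α+S, β+n).
So α = 101 − 85 = 16 and β = 33 − 13 = 20.

Gamma(shape=16, rate=20)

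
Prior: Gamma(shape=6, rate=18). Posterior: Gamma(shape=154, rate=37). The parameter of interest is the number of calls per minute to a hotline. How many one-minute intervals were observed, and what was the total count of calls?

A Gamma(α, β) prior (rate parametrization) on a Poisson rate with n observations summing to S gives posterior Gamma(α+S, β+n).
Matching: Σxᵢ = 154 − 6 = 148 and n = 37 − 18 = 19.

n = 19 one-minute intervals with total 148 calls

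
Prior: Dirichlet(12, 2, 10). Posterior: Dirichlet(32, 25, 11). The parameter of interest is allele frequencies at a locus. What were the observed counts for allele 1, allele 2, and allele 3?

counts (20, 23, 1)

For a Dirichlet(α) prior with multinomial counts c, the posterior is Dirichlet(α + c) componentwise.
Counts are posterior − prior componentwise: 32−12=20, 25−2=23, 11−10=1.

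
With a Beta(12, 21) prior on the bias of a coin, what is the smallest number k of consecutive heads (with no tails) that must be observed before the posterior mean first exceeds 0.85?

k = 108

After k heads and 0 tails the posterior is Beta(12+k, 21), with mean (12+k)/(12+21+k).
Set (12+k)/(33+k) > 0.85 and solve: k > (0.85·33 − 12)/(1 − 0.85) = 107.000.
The smallest integer exceeding 107.000 is 108, and checking k=108: (120)/(141) = 0.8511 > 0.85.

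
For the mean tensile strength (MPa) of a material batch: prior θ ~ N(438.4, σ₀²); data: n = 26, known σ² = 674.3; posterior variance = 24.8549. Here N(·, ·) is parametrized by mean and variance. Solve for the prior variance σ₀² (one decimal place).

Posterior precision equals prior precision plus data precision: 1/σ_n² = 1/σ₀² + n/σ².
So 1/σ₀² = 1/24.8549 − 26/674.3 = 0.040234 − 0.038559 = 0.001675.
Hence σ₀² = 1/0.001675 ≈ 597.0.

σ₀² = 597.0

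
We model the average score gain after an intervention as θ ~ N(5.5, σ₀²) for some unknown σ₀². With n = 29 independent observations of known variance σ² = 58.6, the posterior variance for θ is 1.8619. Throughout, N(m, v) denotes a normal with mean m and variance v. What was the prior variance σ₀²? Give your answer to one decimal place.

For the Normal–Normal model with known σ², precisions add: τ_n = τ₀ + n/σ².
So 1/σ₀² = 1/1.8619 − 29/58.6 = 0.537086 − 0.494881 = 0.042205.
Hence σ₀² = 1/0.042205 ≈ 23.7.

σ₀² = 23.7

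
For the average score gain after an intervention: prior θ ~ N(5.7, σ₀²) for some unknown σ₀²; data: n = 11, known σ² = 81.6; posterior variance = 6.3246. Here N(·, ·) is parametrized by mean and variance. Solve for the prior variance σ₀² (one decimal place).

σ₀² = 42.9

For the Normal–Normal model with known σ², precisions add: τ_n = τ₀ + n/σ².
So 1/σ₀² = 1/6.3246 − 11/81.6 = 0.158113 − 0.134804 = 0.023309.
Hence σ₀² = 1/0.023309 ≈ 42.9.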